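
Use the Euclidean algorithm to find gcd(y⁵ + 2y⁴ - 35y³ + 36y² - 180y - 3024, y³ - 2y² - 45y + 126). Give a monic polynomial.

y² + y - 42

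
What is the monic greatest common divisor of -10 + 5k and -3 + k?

By polynomial division,
  5k - 10 = (5)(k - 3) + (5)
  k - 3 = ((1/5)k - 3/5)(5) + (0)
The last nonzero remainder is the constant 5, so the polynomials are coprime and gcd = 1.

1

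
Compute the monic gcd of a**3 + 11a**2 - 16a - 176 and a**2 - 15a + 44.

a - 4

Apply the Euclidean algorithm:
  a**3 + 11a**2 - 16a - 176 = (a + 26)(a**2 - 15a + 44) + (330a - 1320)
  a**2 - 15a + 44 = ((1/330)a - 1/30)(330a - 1320) + (0)
Last nonzero remainder: 330a - 1320. Dividing through by 330 gives the monic gcd a - 4.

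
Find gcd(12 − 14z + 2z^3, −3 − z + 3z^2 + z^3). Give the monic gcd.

−3 + 2z + z^2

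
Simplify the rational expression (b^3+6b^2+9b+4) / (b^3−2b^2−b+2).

Repeated division with remainder:
  b^3+6b^2+9b+4 = (b^3−2b^2−b+2) + (8b^2+10b+2)
  b^3−2b^2−b+2 = ((1/8)b−13/32)(8b^2+10b+2) + ((45/16)b+45/16)
  8b^2+10b+2 = ((128/45)b+32/45)((45/16)b+45/16) + (0)
Last nonzero remainder: (45/16)b+45/16. Dividing through by 45/16 gives the monic gcd b+1.
Cancel b+1 from numerator and denominator to get the reduced form.

(b^2+5b+4)/(b^2−3b+2)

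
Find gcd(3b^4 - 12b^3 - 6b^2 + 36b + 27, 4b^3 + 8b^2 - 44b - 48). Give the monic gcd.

By polynomial division,
  3b^4 - 12b^3 - 6b^2 + 36b + 27 = ((3/4)b - 9/2)(4b^3 + 8b^2 - 44b - 48) + (63b^2 - 126b - 189)
  4b^3 + 8b^2 - 44b - 48 = ((4/63)b + 16/63)(63b^2 - 126b - 189) + (0)
Last nonzero remainder: 63b^2 - 126b - 189. Dividing through by 63 gives the monic gcd b^2 - 2b - 3.

b^2 - 2b - 3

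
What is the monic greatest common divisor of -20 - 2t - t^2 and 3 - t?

1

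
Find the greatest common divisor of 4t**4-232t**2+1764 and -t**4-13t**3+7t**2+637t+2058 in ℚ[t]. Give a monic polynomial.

t**2-49

Euclidean algorithm in ℚ[t]:
  4t**4-232t**2+1764 = (-4)(-t**4-13t**3+7t**2+637t+2058) + (-52t**3-204t**2+2548t+9996)
  -t**4-13t**3+7t**2+637t+2058 = ((1/52)t+59/338)(-52t**3-204t**2+2548t+9996) + (-(1080/169)t**2+52920/169)
  -52t**3-204t**2+2548t+9996 = ((2197/270)t+2873/90)(-(1080/169)t**2+52920/169) + (0)
Last nonzero remainder: -(1080/169)t**2+52920/169. Dividing through by -1080/169 gives the monic gcd t**2-49.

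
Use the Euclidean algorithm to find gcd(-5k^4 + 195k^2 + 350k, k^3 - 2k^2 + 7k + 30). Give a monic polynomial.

Repeated division with remainder:
  -5k^4 + 195k^2 + 350k = (-5k - 10)(k^3 - 2k^2 + 7k + 30) + (210k^2 + 570k + 300)
  k^3 - 2k^2 + 7k + 30 = ((1/210)k - 11/490)(210k^2 + 570k + 300) + ((900/49)k + 1800/49)
  210k^2 + 570k + 300 = ((343/30)k + 49/6)((900/49)k + 1800/49) + (0)
Last nonzero remainder: (900/49)k + 1800/49. Dividing through by 900/49 gives the monic gcd k + 2.

k + 2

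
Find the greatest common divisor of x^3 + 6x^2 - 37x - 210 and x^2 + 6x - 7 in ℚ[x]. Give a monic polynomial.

x + 7

Repeated division with remainder:
  x^3 + 6x^2 - 37x - 210 = (x)(x^2 + 6x - 7) + (-30x - 210)
  x^2 + 6x - 7 = (-(1/30)x + 1/30)(-30x - 210) + (0)
Last nonzero remainder: -30x - 210. Dividing through by -30 gives the monic gcd x + 7.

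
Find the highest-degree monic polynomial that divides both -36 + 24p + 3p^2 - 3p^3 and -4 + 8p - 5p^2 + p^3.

Repeated division with remainder:
  -3p^3 + 3p^2 + 24p - 36 = (-3)(p^3 - 5p^2 + 8p - 4) + (-12p^2 + 48p - 48)
  p^3 - 5p^2 + 8p - 4 = (-(1/12)p + 1/12)(-12p^2 + 48p - 48) + (0)
Last nonzero remainder: -12p^2 + 48p - 48. Dividing through by -12 gives the monic gcd p^2 - 4p + 4.

4 - 4p + p^2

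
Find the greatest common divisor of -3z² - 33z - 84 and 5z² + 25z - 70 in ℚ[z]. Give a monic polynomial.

Repeated division with remainder:
  -3z² - 33z - 84 = (-3/5)(5z² + 25z - 70) + (-18z - 126)
  5z² + 25z - 70 = (-(5/18)z + 5/9)(-18z - 126) + (0)
Last nonzero remainder: -18z - 126. Dividing through by -18 gives the monic gcd z + 7.

z + 7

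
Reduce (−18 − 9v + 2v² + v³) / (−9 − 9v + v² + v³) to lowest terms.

By polynomial division,
  v³ + 2v² − 9v − 18 = (v³ + v² − 9v − 9) + (v² − 9)
  v³ + v² − 9v − 9 = (v + 1)(v² − 9) + (0)
The last nonzero remainder v² − 9 is already monic.
Cancel v² − 9 from numerator and denominator to get the reduced form.

(2 + v)/(1 + v)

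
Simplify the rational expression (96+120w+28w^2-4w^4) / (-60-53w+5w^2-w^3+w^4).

(-24-12w-4w^2)/(15+2w+w^2)

Repeated division with remainder:
  -4w^4+28w^2+120w+96 = (-4)(w^4-w^3+5w^2-53w-60) + (-4w^3+48w^2-92w-144)
  w^4-w^3+5w^2-53w-60 = (-(1/4)w-11/4)(-4w^3+48w^2-92w-144) + (114w^2-342w-456)
  -4w^3+48w^2-92w-144 = (-(2/57)w+6/19)(114w^2-342w-456) + (0)
Last nonzero remainder: 114w^2-342w-456. Dividing through by 114 gives the monic gcd w^2-3w-4.
Cancel w^2-3w-4 from numerator and denominator to get the reduced form.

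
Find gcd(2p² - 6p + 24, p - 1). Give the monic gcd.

1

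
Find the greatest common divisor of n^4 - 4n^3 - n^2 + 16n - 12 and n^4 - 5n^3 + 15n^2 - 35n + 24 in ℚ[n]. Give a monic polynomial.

n^2 - 4n + 3

Apply the Euclidean algorithm:
  n^4 - 4n^3 - n^2 + 16n - 12 = (n^4 - 5n^3 + 15n^2 - 35n + 24) + (n^3 - 16n^2 + 51n - 36)
  n^4 - 5n^3 + 15n^2 - 35n + 24 = (n + 11)(n^3 - 16n^2 + 51n - 36) + (140n^2 - 560n + 420)
  n^3 - 16n^2 + 51n - 36 = ((1/140)n - 3/35)(140n^2 - 560n + 420) + (0)
Last nonzero remainder: 140n^2 - 560n + 420. Dividing through by 140 gives the monic gcd n^2 - 4n + 3.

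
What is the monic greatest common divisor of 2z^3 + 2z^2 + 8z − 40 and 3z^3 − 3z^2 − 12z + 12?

Euclidean algorithm in ℚ[z]:
  2z^3 + 2z^2 + 8z − 40 = (2/3)(3z^3 − 3z^2 − 12z + 12) + (4z^2 + 16z − 48)
  3z^3 − 3z^2 − 12z + 12 = ((3/4)z − 15/4)(4z^2 + 16z − 48) + (84z − 168)
  4z^2 + 16z − 48 = ((1/21)z + 2/7)(84z − 168) + (0)
Last nonzero remainder: 84z − 168. Dividing through by 84 gives the monic gcd z − 2.

z − 2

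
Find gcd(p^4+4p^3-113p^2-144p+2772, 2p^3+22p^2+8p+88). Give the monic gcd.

p+11

Euclidean algorithm in ℚ[p]:
  p^4+4p^3-113p^2-144p+2772 = ((1/2)p-7/2)(2p^3+22p^2+8p+88) + (-40p^2-160p+3080)
  2p^3+22p^2+8p+88 = (-(1/20)p-7/20)(-40p^2-160p+3080) + (106p+1166)
  -40p^2-160p+3080 = (-(20/53)p+140/53)(106p+1166) + (0)
Last nonzero remainder: 106p+1166. Dividing through by 106 gives the monic gcd p+11.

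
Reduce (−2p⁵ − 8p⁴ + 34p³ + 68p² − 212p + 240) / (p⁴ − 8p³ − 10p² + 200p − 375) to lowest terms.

Euclidean algorithm in ℚ[p]:
  −2p⁵ − 8p⁴ + 34p³ + 68p² − 212p + 240 = (−2p − 24)(p⁴ − 8p³ − 10p² + 200p − 375) + (−178p³ + 228p² + 3838p − 8760)
  p⁴ − 8p³ − 10p² + 200p − 375 = (−(1/178)p + 299/7921)(−178p³ + 228p² + 3838p − 8760) + ((23409/7921)p² + (46818/7921)p − 351135/7921)
  −178p³ + 228p² + 3838p − 8760 = (−(1409938/23409)p + 4625864/23409)((23409/7921)p² + (46818/7921)p − 351135/7921) + (0)
Last nonzero remainder: (23409/7921)p² + (46818/7921)p − 351135/7921. Dividing through by 23409/7921 gives the monic gcd p² + 2p − 15.
Cancel p² + 2p − 15 from numerator and denominator to get the reduced form.

(−2p³ − 4p² + 12p − 16)/(p² − 10p + 25)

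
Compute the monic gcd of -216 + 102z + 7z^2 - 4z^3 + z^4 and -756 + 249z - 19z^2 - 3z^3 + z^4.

27 - 6z + z^2

Repeated division with remainder:
  z^4 - 4z^3 + 7z^2 + 102z - 216 = (z^4 - 3z^3 - 19z^2 + 249z - 756) + (-z^3 + 26z^2 - 147z + 540)
  z^4 - 3z^3 - 19z^2 + 249z - 756 = (-z - 23)(-z^3 + 26z^2 - 147z + 540) + (432z^2 - 2592z + 11664)
  -z^3 + 26z^2 - 147z + 540 = (-(1/432)z + 5/108)(432z^2 - 2592z + 11664) + (0)
Last nonzero remainder: 432z^2 - 2592z + 11664. Dividing through by 432 gives the monic gcd z^2 - 6z + 27.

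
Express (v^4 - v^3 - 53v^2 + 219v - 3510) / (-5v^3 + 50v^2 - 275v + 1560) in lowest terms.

(-v^2 - v + 90)/(5v - 40)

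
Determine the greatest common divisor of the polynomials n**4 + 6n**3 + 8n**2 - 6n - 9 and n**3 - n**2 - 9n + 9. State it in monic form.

Apply the Euclidean algorithm:
  n**4 + 6n**3 + 8n**2 - 6n - 9 = (n + 7)(n**3 - n**2 - 9n + 9) + (24n**2 + 48n - 72)
  n**3 - n**2 - 9n + 9 = ((1/24)n - 1/8)(24n**2 + 48n - 72) + (0)
Last nonzero remainder: 24n**2 + 48n - 72. Dividing through by 24 gives the monic gcd n**2 + 2n - 3.

n**2 + 2n - 3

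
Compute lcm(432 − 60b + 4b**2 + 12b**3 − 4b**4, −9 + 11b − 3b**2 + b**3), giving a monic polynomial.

108 − 123b + 16b**2 + 2b**3 − 4b**4 + b**5

By polynomial division,
  −4b**4 + 12b**3 + 4b**2 − 60b + 432 = (−4b)(b**3 − 3b**2 + 11b − 9) + (48b**2 − 96b + 432)
  b**3 − 3b**2 + 11b − 9 = ((1/48)b − 1/48)(48b**2 − 96b + 432) + (0)
Last nonzero remainder: 48b**2 − 96b + 432. Dividing through by 48 gives the monic gcd b**2 − 2b + 9.
Then lcm(f, g) = f·g / gcd(f, g); expanding and making the result monic gives the answer.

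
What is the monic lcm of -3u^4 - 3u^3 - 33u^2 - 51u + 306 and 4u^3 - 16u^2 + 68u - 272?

Apply the Euclidean algorithm:
  -3u^4 - 3u^3 - 33u^2 - 51u + 306 = (-(3/4)u - 15/4)(4u^3 - 16u^2 + 68u - 272) + (-42u^2 - 714)
  4u^3 - 16u^2 + 68u - 272 = (-(2/21)u + 8/21)(-42u^2 - 714) + (0)
Last nonzero remainder: -42u^2 - 714. Dividing through by -42 gives the monic gcd u^2 + 17.
Then lcm(f, g) = f·g / gcd(f, g); expanding and making the result monic gives the answer.

u^5 - 3u^4 + 7u^3 - 27u^2 - 170u + 408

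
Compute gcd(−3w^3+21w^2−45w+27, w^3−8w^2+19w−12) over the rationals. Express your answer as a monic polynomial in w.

Repeated division with remainder:
  −3w^3+21w^2−45w+27 = (−3)(w^3−8w^2+19w−12) + (−3w^2+12w−9)
  w^3−8w^2+19w−12 = (−(1/3)w+4/3)(−3w^2+12w−9) + (0)
Last nonzero remainder: −3w^2+12w−9. Dividing through by −3 gives the monic gcd w^2−4w+3.

w^2−4w+3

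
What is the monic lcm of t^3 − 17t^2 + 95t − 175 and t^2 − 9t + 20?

t^4 − 21t^3 + 163t^2 − 555t + 700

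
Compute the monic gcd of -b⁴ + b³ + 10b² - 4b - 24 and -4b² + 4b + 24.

Apply the Euclidean algorithm:
  -b⁴ + b³ + 10b² - 4b - 24 = ((1/4)b² - 1)(-4b² + 4b + 24) + (0)
Last nonzero remainder: -4b² + 4b + 24. Dividing through by -4 gives the monic gcd b² - b - 6.

b² - b - 6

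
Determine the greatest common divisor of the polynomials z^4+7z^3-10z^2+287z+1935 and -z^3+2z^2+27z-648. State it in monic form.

Apply the Euclidean algorithm:
  z^4+7z^3-10z^2+287z+1935 = (-z-9)(-z^3+2z^2+27z-648) + (35z^2-118z-3897)
  -z^3+2z^2+27z-648 = (-(1/35)z-48/1225)(35z^2-118z-3897) + (-(108984/1225)z-980856/1225)
  35z^2-118z-3897 = (-(42875/108984)z+530425/108984)(-(108984/1225)z-980856/1225) + (0)
Last nonzero remainder: -(108984/1225)z-980856/1225. Dividing through by -108984/1225 gives the monic gcd z+9.

z+9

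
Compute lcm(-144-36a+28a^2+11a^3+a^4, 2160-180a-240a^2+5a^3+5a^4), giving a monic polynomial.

-2592+648a+684a^2-90a^3-53a^4+2a^5+a^6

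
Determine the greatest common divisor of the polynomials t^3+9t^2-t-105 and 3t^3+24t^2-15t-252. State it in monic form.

t^2+4t-21

Euclidean algorithm in ℚ[t]:
  t^3+9t^2-t-105 = (1/3)(3t^3+24t^2-15t-252) + (t^2+4t-21)
  3t^3+24t^2-15t-252 = (3t+12)(t^2+4t-21) + (0)
The last nonzero remainder t^2+4t-21 is already monic.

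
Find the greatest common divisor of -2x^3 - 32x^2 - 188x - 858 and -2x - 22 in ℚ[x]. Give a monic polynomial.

x + 11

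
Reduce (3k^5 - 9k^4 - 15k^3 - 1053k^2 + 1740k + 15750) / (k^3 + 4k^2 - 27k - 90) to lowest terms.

By polynomial division,
  3k^5 - 9k^4 - 15k^3 - 1053k^2 + 1740k + 15750 = (3k^2 - 21k + 150)(k^3 + 4k^2 - 27k - 90) + (-1950k^2 + 3900k + 29250)
  k^3 + 4k^2 - 27k - 90 = (-(1/1950)k - 1/325)(-1950k^2 + 3900k + 29250) + (0)
Last nonzero remainder: -1950k^2 + 3900k + 29250. Dividing through by -1950 gives the monic gcd k^2 - 2k - 15.
Cancel k^2 - 2k - 15 from numerator and denominator to get the reduced form.

(3k^3 - 3k^2 + 24k - 1050)/(k + 6)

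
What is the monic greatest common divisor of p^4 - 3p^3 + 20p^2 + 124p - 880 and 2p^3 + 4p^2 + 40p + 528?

p^2 - 4p + 44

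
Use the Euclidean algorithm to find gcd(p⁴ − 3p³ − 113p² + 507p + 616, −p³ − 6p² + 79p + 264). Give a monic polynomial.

Euclidean algorithm in ℚ[p]:
  p⁴ − 3p³ − 113p² + 507p + 616 = (−p + 9)(−p³ − 6p² + 79p + 264) + (20p² + 60p − 1760)
  −p³ − 6p² + 79p + 264 = (−(1/20)p − 3/20)(20p² + 60p − 1760) + (0)
Last nonzero remainder: 20p² + 60p − 1760. Dividing through by 20 gives the monic gcd p² + 3p − 88.

p² + 3p − 88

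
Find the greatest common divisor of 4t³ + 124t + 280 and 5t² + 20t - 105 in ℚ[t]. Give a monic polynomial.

Apply the Euclidean algorithm:
  4t³ + 124t + 280 = ((4/5)t - 16/5)(5t² + 20t - 105) + (272t - 56)
  5t² + 20t - 105 = ((5/272)t + 715/9248)(272t - 56) + (-116375/1156)
  272t - 56 = (-(314432/116375)t + 9248/16625)(-116375/1156) + (0)
The last nonzero remainder is the constant -116375/1156, so the polynomials are coprime and gcd = 1.

1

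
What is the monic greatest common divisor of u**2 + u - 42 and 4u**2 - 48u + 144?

u - 6

Repeated division with remainder:
  u**2 + u - 42 = (1/4)(4u**2 - 48u + 144) + (13u - 78)
  4u**2 - 48u + 144 = ((4/13)u - 24/13)(13u - 78) + (0)
Last nonzero remainder: 13u - 78. Dividing through by 13 gives the monic gcd u - 6.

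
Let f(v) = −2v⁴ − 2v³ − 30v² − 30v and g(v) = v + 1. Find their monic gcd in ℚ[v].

v + 1

By polynomial division,
  −2v⁴ − 2v³ − 30v² − 30v = (−2v³ − 30v)(v + 1) + (0)
The last nonzero remainder v + 1 is already monic.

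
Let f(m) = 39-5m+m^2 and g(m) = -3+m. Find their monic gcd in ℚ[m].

1

Euclidean algorithm in ℚ[m]:
  m^2-5m+39 = (m-2)(m-3) + (33)
  m-3 = ((1/33)m-1/11)(33) + (0)
The last nonzero remainder is the constant 33, so the polynomials are coprime and gcd = 1.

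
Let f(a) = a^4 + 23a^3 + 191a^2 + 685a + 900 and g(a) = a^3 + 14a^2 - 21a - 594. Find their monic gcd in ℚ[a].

Apply the Euclidean algorithm:
  a^4 + 23a^3 + 191a^2 + 685a + 900 = (a + 9)(a^3 + 14a^2 - 21a - 594) + (86a^2 + 1468a + 6246)
  a^3 + 14a^2 - 21a - 594 = ((1/86)a - 66/1849)(86a^2 + 1468a + 6246) + (-(76230/1849)a - 686070/1849)
  86a^2 + 1468a + 6246 = (-(79507/38115)a - 641603/38115)(-(76230/1849)a - 686070/1849) + (0)
Last nonzero remainder: -(76230/1849)a - 686070/1849. Dividing through by -76230/1849 gives the monic gcd a + 9.

a + 9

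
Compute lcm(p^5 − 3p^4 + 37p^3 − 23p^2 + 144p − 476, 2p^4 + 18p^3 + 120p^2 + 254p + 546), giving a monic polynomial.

p^7 + 4p^6 + 55p^5 + 119p^4 + 1426p^3 − 365p^2 + 2284p − 18564

Euclidean algorithm in ℚ[p]:
  p^5 − 3p^4 + 37p^3 − 23p^2 + 144p − 476 = ((1/2)p − 6)(2p^4 + 18p^3 + 120p^2 + 254p + 546) + (85p^3 + 570p^2 + 1395p + 2800)
  2p^4 + 18p^3 + 120p^2 + 254p + 546 = ((2/85)p + 78/1445)(85p^3 + 570p^2 + 1395p + 2800) + ((16302/289)p^2 + (32604/289)p + 114114/289)
  85p^3 + 570p^2 + 1395p + 2800 = ((24565/16302)p + 57800/8151)((16302/289)p^2 + (32604/289)p + 114114/289) + (0)
Last nonzero remainder: (16302/289)p^2 + (32604/289)p + 114114/289. Dividing through by 16302/289 gives the monic gcd p^2 + 2p + 7.
Then lcm(f, g) = f·g / gcd(f, g); expanding and making the result monic gives the answer.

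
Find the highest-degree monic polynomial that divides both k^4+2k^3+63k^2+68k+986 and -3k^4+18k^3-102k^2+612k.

k^2+34

Euclidean algorithm in ℚ[k]:
  k^4+2k^3+63k^2+68k+986 = (-1/3)(-3k^4+18k^3-102k^2+612k) + (8k^3+29k^2+272k+986)
  -3k^4+18k^3-102k^2+612k = (-(3/8)k+231/64)(8k^3+29k^2+272k+986) + (-(6699/64)k^2-113883/32)
  8k^3+29k^2+272k+986 = (-(512/6699)k-64/231)(-(6699/64)k^2-113883/32) + (0)
Last nonzero remainder: -(6699/64)k^2-113883/32. Dividing through by -6699/64 gives the monic gcd k^2+34.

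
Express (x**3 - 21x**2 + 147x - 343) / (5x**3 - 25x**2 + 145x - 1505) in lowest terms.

(x**2 - 14x + 49)/(5x**2 + 10x + 215)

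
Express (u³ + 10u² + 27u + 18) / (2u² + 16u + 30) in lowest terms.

Euclidean algorithm in ℚ[u]:
  u³ + 10u² + 27u + 18 = ((1/2)u + 1)(2u² + 16u + 30) + (−4u − 12)
  2u² + 16u + 30 = (−(1/2)u − 5/2)(−4u − 12) + (0)
Last nonzero remainder: −4u − 12. Dividing through by −4 gives the monic gcd u + 3.
Cancel u + 3 from numerator and denominator to get the reduced form.

(u² + 7u + 6)/(2u + 10)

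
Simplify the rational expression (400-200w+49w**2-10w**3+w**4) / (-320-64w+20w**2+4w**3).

(-100+25w-6w**2+w**3)/(80+36w+4w**2)

Repeated division with remainder:
  w**4-10w**3+49w**2-200w+400 = ((1/4)w-15/4)(4w**3+20w**2-64w-320) + (140w**2-360w-800)
  4w**3+20w**2-64w-320 = ((1/35)w+53/245)(140w**2-360w-800) + ((1800/49)w-7200/49)
  140w**2-360w-800 = ((343/90)w+49/9)((1800/49)w-7200/49) + (0)
Last nonzero remainder: (1800/49)w-7200/49. Dividing through by 1800/49 gives the monic gcd w-4.
Cancel w-4 from numerator and denominator to get the reduced form.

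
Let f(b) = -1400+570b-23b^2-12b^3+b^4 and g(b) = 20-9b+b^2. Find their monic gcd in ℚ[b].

20-9b+b^2

By polynomial division,
  b^4-12b^3-23b^2+570b-1400 = (b^2-3b-70)(b^2-9b+20) + (0)
The last nonzero remainder b^2-9b+20 is already monic.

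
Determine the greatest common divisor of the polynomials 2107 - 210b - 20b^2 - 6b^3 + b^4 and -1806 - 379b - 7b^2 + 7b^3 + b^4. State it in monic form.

By polynomial division,
  b^4 - 6b^3 - 20b^2 - 210b + 2107 = (b^4 + 7b^3 - 7b^2 - 379b - 1806) + (-13b^3 - 13b^2 + 169b + 3913)
  b^4 + 7b^3 - 7b^2 - 379b - 1806 = (-(1/13)b - 6/13)(-13b^3 - 13b^2 + 169b + 3913) + (0)
Last nonzero remainder: -13b^3 - 13b^2 + 169b + 3913. Dividing through by -13 gives the monic gcd b^3 + b^2 - 13b - 301.

-301 - 13b + b^2 + b^3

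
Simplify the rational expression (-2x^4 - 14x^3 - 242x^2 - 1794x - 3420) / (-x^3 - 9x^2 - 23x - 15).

Repeated division with remainder:
  -2x^4 - 14x^3 - 242x^2 - 1794x - 3420 = (2x - 4)(-x^3 - 9x^2 - 23x - 15) + (-232x^2 - 1856x - 3480)
  -x^3 - 9x^2 - 23x - 15 = ((1/232)x + 1/232)(-232x^2 - 1856x - 3480) + (0)
Last nonzero remainder: -232x^2 - 1856x - 3480. Dividing through by -232 gives the monic gcd x^2 + 8x + 15.
Cancel x^2 + 8x + 15 from numerator and denominator to get the reduced form.

(2x^2 - 2x + 228)/(x + 1)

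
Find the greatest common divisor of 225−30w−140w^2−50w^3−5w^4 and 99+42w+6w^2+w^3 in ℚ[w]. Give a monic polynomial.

Euclidean algorithm in ℚ[w]:
  −5w^4−50w^3−140w^2−30w+225 = (−5w−20)(w^3+6w^2+42w+99) + (190w^2+1305w+2205)
  w^3+6w^2+42w+99 = ((1/190)w−33/7220)(190w^2+1305w+2205) + ((52503/1444)w+157509/1444)
  190w^2+1305w+2205 = ((274360/52503)w+353780/17501)((52503/1444)w+157509/1444) + (0)
Last nonzero remainder: (52503/1444)w+157509/1444. Dividing through by 52503/1444 gives the monic gcd w+3.

3+w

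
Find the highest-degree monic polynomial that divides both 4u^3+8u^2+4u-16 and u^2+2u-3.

Apply the Euclidean algorithm:
  4u^3+8u^2+4u-16 = (4u)(u^2+2u-3) + (16u-16)
  u^2+2u-3 = ((1/16)u+3/16)(16u-16) + (0)
Last nonzero remainder: 16u-16. Dividing through by 16 gives the monic gcd u-1.

u-1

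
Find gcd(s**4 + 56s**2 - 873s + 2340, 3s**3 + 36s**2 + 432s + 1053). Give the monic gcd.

s**2 + 9s + 117

Repeated division with remainder:
  s**4 + 56s**2 - 873s + 2340 = ((1/3)s - 4)(3s**3 + 36s**2 + 432s + 1053) + (56s**2 + 504s + 6552)
  3s**3 + 36s**2 + 432s + 1053 = ((3/56)s + 9/56)(56s**2 + 504s + 6552) + (0)
Last nonzero remainder: 56s**2 + 504s + 6552. Dividing through by 56 gives the monic gcd s**2 + 9s + 117.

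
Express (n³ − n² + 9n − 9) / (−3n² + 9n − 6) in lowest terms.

By polynomial division,
  n³ − n² + 9n − 9 = (−(1/3)n − 2/3)(−3n² + 9n − 6) + (13n − 13)
  −3n² + 9n − 6 = (−(3/13)n + 6/13)(13n − 13) + (0)
Last nonzero remainder: 13n − 13. Dividing through by 13 gives the monic gcd n − 1.
Cancel n − 1 from numerator and denominator to get the reduced form.

(−n² − 9)/(3n − 6)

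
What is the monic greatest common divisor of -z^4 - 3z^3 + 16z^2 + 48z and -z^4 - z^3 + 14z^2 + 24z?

Repeated division with remainder:
  -z^4 - 3z^3 + 16z^2 + 48z = (-z^4 - z^3 + 14z^2 + 24z) + (-2z^3 + 2z^2 + 24z)
  -z^4 - z^3 + 14z^2 + 24z = ((1/2)z + 1)(-2z^3 + 2z^2 + 24z) + (0)
Last nonzero remainder: -2z^3 + 2z^2 + 24z. Dividing through by -2 gives the monic gcd z^3 - z^2 - 12z.

z^3 - z^2 - 12z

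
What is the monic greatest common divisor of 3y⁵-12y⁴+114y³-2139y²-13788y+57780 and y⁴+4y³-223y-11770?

y³-7y²+77y-1070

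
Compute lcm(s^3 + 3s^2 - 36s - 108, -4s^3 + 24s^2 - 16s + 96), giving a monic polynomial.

s^5 + 3s^4 - 32s^3 - 96s^2 - 144s - 432

By polynomial division,
  s^3 + 3s^2 - 36s - 108 = (-1/4)(-4s^3 + 24s^2 - 16s + 96) + (9s^2 - 40s - 84)
  -4s^3 + 24s^2 - 16s + 96 = (-(4/9)s + 56/81)(9s^2 - 40s - 84) + (-(2080/81)s + 4160/27)
  9s^2 - 40s - 84 = (-(729/2080)s - 567/1040)(-(2080/81)s + 4160/27) + (0)
Last nonzero remainder: -(2080/81)s + 4160/27. Dividing through by -2080/81 gives the monic gcd s - 6.
Then lcm(f, g) = f·g / gcd(f, g); expanding and making the result monic gives the answer.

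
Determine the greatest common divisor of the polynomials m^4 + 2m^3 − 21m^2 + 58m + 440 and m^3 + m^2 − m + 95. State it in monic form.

By polynomial division,
  m^4 + 2m^3 − 21m^2 + 58m + 440 = (m + 1)(m^3 + m^2 − m + 95) + (−21m^2 − 36m + 345)
  m^3 + m^2 − m + 95 = (−(1/21)m + 5/147)(−21m^2 − 36m + 345) + ((816/49)m + 4080/49)
  −21m^2 − 36m + 345 = (−(343/272)m + 1127/272)((816/49)m + 4080/49) + (0)
Last nonzero remainder: (816/49)m + 4080/49. Dividing through by 816/49 gives the monic gcd m + 5.

m + 5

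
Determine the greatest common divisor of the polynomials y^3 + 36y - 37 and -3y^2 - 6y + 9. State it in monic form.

y - 1

Euclidean algorithm in ℚ[y]:
  y^3 + 36y - 37 = (-(1/3)y + 2/3)(-3y^2 - 6y + 9) + (43y - 43)
  -3y^2 - 6y + 9 = (-(3/43)y - 9/43)(43y - 43) + (0)
Last nonzero remainder: 43y - 43. Dividing through by 43 gives the monic gcd y - 1.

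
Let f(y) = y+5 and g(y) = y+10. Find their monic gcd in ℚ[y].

Repeated division with remainder:
  y+5 = (y+10) + (-5)
  y+10 = (-(1/5)y-2)(-5) + (0)
The last nonzero remainder is the constant -5, so the polynomials are coprime and gcd = 1.

1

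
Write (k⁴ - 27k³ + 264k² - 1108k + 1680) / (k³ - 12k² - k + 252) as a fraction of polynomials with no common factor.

Euclidean algorithm in ℚ[k]:
  k⁴ - 27k³ + 264k² - 1108k + 1680 = (k - 15)(k³ - 12k² - k + 252) + (85k² - 1375k + 5460)
  k³ - 12k² - k + 252 = ((1/85)k + 71/1445)(85k² - 1375k + 5460) + ((672/289)k - 4704/289)
  85k² - 1375k + 5460 = ((24565/672)k - 18785/56)((672/289)k - 4704/289) + (0)
Last nonzero remainder: (672/289)k - 4704/289. Dividing through by 672/289 gives the monic gcd k - 7.
Cancel k - 7 from numerator and denominator to get the reduced form.

(k³ - 20k² + 124k - 240)/(k² - 5k - 36)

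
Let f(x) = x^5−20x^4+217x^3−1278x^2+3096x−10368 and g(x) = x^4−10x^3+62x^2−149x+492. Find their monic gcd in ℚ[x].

x^2−x+12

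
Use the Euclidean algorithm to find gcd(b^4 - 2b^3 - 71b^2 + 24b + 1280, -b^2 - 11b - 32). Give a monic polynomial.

b^2 + 11b + 32

Apply the Euclidean algorithm:
  b^4 - 2b^3 - 71b^2 + 24b + 1280 = (-b^2 + 13b - 40)(-b^2 - 11b - 32) + (0)
Last nonzero remainder: -b^2 - 11b - 32. Dividing through by -1 gives the monic gcd b^2 + 11b + 32.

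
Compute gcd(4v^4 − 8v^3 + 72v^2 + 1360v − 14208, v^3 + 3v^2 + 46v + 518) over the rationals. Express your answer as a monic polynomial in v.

v^2 − 4v + 74

Euclidean algorithm in ℚ[v]:
  4v^4 − 8v^3 + 72v^2 + 1360v − 14208 = (4v − 20)(v^3 + 3v^2 + 46v + 518) + (−52v^2 + 208v − 3848)
  v^3 + 3v^2 + 46v + 518 = (−(1/52)v − 7/52)(−52v^2 + 208v − 3848) + (0)
Last nonzero remainder: −52v^2 + 208v − 3848. Dividing through by −52 gives the monic gcd v^2 − 4v + 74.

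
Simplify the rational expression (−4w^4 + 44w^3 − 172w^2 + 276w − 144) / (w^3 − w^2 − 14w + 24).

(−4w^3 + 32w^2 − 76w + 48)/(w^2 + 2w − 8)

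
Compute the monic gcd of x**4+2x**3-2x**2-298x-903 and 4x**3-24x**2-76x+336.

Euclidean algorithm in ℚ[x]:
  x**4+2x**3-2x**2-298x-903 = ((1/4)x+2)(4x**3-24x**2-76x+336) + (65x**2-230x-1575)
  4x**3-24x**2-76x+336 = ((4/65)x-128/845)(65x**2-230x-1575) + (-(2352/169)x+16464/169)
  65x**2-230x-1575 = (-(10985/2352)x-12675/784)(-(2352/169)x+16464/169) + (0)
Last nonzero remainder: -(2352/169)x+16464/169. Dividing through by -2352/169 gives the monic gcd x-7.

x-7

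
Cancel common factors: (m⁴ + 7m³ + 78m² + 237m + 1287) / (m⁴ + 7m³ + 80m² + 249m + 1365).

(m² + m + 33)/(m² + m + 35)

By polynomial division,
  m⁴ + 7m³ + 78m² + 237m + 1287 = (m⁴ + 7m³ + 80m² + 249m + 1365) + (−2m² − 12m − 78)
  m⁴ + 7m³ + 80m² + 249m + 1365 = (−(1/2)m² − (1/2)m − 35/2)(−2m² − 12m − 78) + (0)
Last nonzero remainder: −2m² − 12m − 78. Dividing through by −2 gives the monic gcd m² + 6m + 39.
Cancel m² + 6m + 39 from numerator and denominator to get the reduced form.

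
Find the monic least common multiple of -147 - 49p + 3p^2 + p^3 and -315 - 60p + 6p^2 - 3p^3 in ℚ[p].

Repeated division with remainder:
  p^3 + 3p^2 - 49p - 147 = (-1/3)(-3p^3 + 6p^2 - 60p - 315) + (5p^2 - 69p - 252)
  -3p^3 + 6p^2 - 60p - 315 = (-(3/5)p - 177/25)(5p^2 - 69p - 252) + (-(17493/25)p - 52479/25)
  5p^2 - 69p - 252 = (-(125/17493)p + 100/833)(-(17493/25)p - 52479/25) + (0)
Last nonzero remainder: -(17493/25)p - 52479/25. Dividing through by -17493/25 gives the monic gcd p + 3.
Then lcm(f, g) = f·g / gcd(f, g); expanding and making the result monic gives the answer.

-5145 - 980p + 203p^2 - 29p^3 - 2p^4 + p^5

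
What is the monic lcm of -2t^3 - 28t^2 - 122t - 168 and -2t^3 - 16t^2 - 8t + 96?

t^5 + 18t^4 + 105t^3 + 160t^2 - 396t - 1008

Euclidean algorithm in ℚ[t]:
  -2t^3 - 28t^2 - 122t - 168 = (-2t^3 - 16t^2 - 8t + 96) + (-12t^2 - 114t - 264)
  -2t^3 - 16t^2 - 8t + 96 = ((1/6)t - 1/4)(-12t^2 - 114t - 264) + ((15/2)t + 30)
  -12t^2 - 114t - 264 = (-(8/5)t - 44/5)((15/2)t + 30) + (0)
Last nonzero remainder: (15/2)t + 30. Dividing through by 15/2 gives the monic gcd t + 4.
Then lcm(f, g) = f·g / gcd(f, g); expanding and making the result monic gives the answer.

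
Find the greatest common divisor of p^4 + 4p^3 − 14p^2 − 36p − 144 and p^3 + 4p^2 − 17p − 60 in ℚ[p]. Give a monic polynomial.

p − 4

Apply the Euclidean algorithm:
  p^4 + 4p^3 − 14p^2 − 36p − 144 = (p)(p^3 + 4p^2 − 17p − 60) + (3p^2 + 24p − 144)
  p^3 + 4p^2 − 17p − 60 = ((1/3)p − 4/3)(3p^2 + 24p − 144) + (63p − 252)
  3p^2 + 24p − 144 = ((1/21)p + 4/7)(63p − 252) + (0)
Last nonzero remainder: 63p − 252. Dividing through by 63 gives the monic gcd p − 4.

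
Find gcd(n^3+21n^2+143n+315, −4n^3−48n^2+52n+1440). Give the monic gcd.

Repeated division with remainder:
  n^3+21n^2+143n+315 = (−1/4)(−4n^3−48n^2+52n+1440) + (9n^2+156n+675)
  −4n^3−48n^2+52n+1440 = (−(4/9)n+64/27)(9n^2+156n+675) + (−(160/9)n−160)
  9n^2+156n+675 = (−(81/160)n−135/32)(−(160/9)n−160) + (0)
Last nonzero remainder: −(160/9)n−160. Dividing through by −160/9 gives the monic gcd n+9.

n+9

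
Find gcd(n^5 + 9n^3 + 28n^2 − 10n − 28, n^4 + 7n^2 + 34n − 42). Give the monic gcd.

By polynomial division,
  n^5 + 9n^3 + 28n^2 − 10n − 28 = (n)(n^4 + 7n^2 + 34n − 42) + (2n^3 − 6n^2 + 32n − 28)
  n^4 + 7n^2 + 34n − 42 = ((1/2)n + 3/2)(2n^3 − 6n^2 + 32n − 28) + (0)
Last nonzero remainder: 2n^3 − 6n^2 + 32n − 28. Dividing through by 2 gives the monic gcd n^3 − 3n^2 + 16n − 14.

n^3 − 3n^2 + 16n − 14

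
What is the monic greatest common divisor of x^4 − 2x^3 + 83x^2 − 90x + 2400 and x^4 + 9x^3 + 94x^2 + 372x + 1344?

x^2 + 3x + 48

By polynomial division,
  x^4 − 2x^3 + 83x^2 − 90x + 2400 = (x^4 + 9x^3 + 94x^2 + 372x + 1344) + (−11x^3 − 11x^2 − 462x + 1056)
  x^4 + 9x^3 + 94x^2 + 372x + 1344 = (−(1/11)x − 8/11)(−11x^3 − 11x^2 − 462x + 1056) + (44x^2 + 132x + 2112)
  −11x^3 − 11x^2 − 462x + 1056 = (−(1/4)x + 1/2)(44x^2 + 132x + 2112) + (0)
Last nonzero remainder: 44x^2 + 132x + 2112. Dividing through by 44 gives the monic gcd x^2 + 3x + 48.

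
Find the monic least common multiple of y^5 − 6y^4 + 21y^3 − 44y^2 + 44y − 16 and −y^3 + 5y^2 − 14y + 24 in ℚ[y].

y^6 − 9y^5 + 39y^4 − 107y^3 + 176y^2 − 148y + 48

Repeated division with remainder:
  y^5 − 6y^4 + 21y^3 − 44y^2 + 44y − 16 = (−y^2 + y − 2)(−y^3 + 5y^2 − 14y + 24) + (4y^2 − 8y + 32)
  −y^3 + 5y^2 − 14y + 24 = (−(1/4)y + 3/4)(4y^2 − 8y + 32) + (0)
Last nonzero remainder: 4y^2 − 8y + 32. Dividing through by 4 gives the monic gcd y^2 − 2y + 8.
Then lcm(f, g) = f·g / gcd(f, g); expanding and making the result monic gives the answer.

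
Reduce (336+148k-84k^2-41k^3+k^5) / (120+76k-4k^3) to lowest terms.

(-56+22k+5k^2-k^3)/(-20+4k)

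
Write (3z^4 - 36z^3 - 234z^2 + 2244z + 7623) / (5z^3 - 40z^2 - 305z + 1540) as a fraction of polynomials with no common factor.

(3z^2 - 24z - 99)/(5z - 20)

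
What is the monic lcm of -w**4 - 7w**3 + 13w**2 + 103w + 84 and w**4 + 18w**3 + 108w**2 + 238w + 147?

w**5 + 14w**4 + 36w**3 - 194w**2 - 805w - 588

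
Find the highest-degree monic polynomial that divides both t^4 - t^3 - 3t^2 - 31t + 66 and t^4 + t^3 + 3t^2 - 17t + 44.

By polynomial division,
  t^4 - t^3 - 3t^2 - 31t + 66 = (t^4 + t^3 + 3t^2 - 17t + 44) + (-2t^3 - 6t^2 - 14t + 22)
  t^4 + t^3 + 3t^2 - 17t + 44 = (-(1/2)t + 1)(-2t^3 - 6t^2 - 14t + 22) + (2t^2 + 8t + 22)
  -2t^3 - 6t^2 - 14t + 22 = (-t + 1)(2t^2 + 8t + 22) + (0)
Last nonzero remainder: 2t^2 + 8t + 22. Dividing through by 2 gives the monic gcd t^2 + 4t + 11.

t^2 + 4t + 11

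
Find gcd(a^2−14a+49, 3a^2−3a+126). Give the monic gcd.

Apply the Euclidean algorithm:
  a^2−14a+49 = (1/3)(3a^2−3a+126) + (−13a+7)
  3a^2−3a+126 = (−(3/13)a+18/169)(−13a+7) + (21168/169)
  −13a+7 = (−(2197/21168)a+169/3024)(21168/169) + (0)
The last nonzero remainder is the constant 21168/169, so the polynomials are coprime and gcd = 1.

1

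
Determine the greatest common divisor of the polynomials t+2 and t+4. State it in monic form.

Apply the Euclidean algorithm:
  t+2 = (t+4) + (-2)
  t+4 = (-(1/2)t-2)(-2) + (0)
The last nonzero remainder is the constant -2, so the polynomials are coprime and gcd = 1.

1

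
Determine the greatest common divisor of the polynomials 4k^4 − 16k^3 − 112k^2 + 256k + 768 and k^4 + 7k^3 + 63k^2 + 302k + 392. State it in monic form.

k^2 + 6k + 8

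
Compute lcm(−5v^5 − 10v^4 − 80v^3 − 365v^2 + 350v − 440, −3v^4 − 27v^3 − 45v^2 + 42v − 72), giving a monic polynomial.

Repeated division with remainder:
  −5v^5 − 10v^4 − 80v^3 − 365v^2 + 350v − 440 = ((5/3)v − 35/3)(−3v^4 − 27v^3 − 45v^2 + 42v − 72) + (−320v^3 − 960v^2 + 960v − 1280)
  −3v^4 − 27v^3 − 45v^2 + 42v − 72 = ((3/320)v + 9/160)(−320v^3 − 960v^2 + 960v − 1280) + (0)
Last nonzero remainder: −320v^3 − 960v^2 + 960v − 1280. Dividing through by −320 gives the monic gcd v^3 + 3v^2 − 3v + 4.
Then lcm(f, g) = f·g / gcd(f, g); expanding and making the result monic gives the answer.

v^6 + 8v^5 + 28v^4 + 169v^3 + 368v^2 − 332v + 528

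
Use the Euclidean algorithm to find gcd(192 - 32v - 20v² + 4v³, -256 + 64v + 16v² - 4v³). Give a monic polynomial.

16 - 8v + v²

Apply the Euclidean algorithm:
  4v³ - 20v² - 32v + 192 = (-1)(-4v³ + 16v² + 64v - 256) + (-4v² + 32v - 64)
  -4v³ + 16v² + 64v - 256 = (v + 4)(-4v² + 32v - 64) + (0)
Last nonzero remainder: -4v² + 32v - 64. Dividing through by -4 gives the monic gcd v² - 8v + 16.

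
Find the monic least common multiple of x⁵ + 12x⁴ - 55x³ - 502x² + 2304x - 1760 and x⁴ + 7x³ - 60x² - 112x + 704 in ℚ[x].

x⁶ + 16x⁵ - 7x⁴ - 722x³ + 296x² + 7456x - 7040

Apply the Euclidean algorithm:
  x⁵ + 12x⁴ - 55x³ - 502x² + 2304x - 1760 = (x + 5)(x⁴ + 7x³ - 60x² - 112x + 704) + (-30x³ - 90x² + 2160x - 5280)
  x⁴ + 7x³ - 60x² - 112x + 704 = (-(1/30)x - 2/15)(-30x³ - 90x² + 2160x - 5280) + (0)
Last nonzero remainder: -30x³ - 90x² + 2160x - 5280. Dividing through by -30 gives the monic gcd x³ + 3x² - 72x + 176.
Then lcm(f, g) = f·g / gcd(f, g); expanding and making the result monic gives the answer.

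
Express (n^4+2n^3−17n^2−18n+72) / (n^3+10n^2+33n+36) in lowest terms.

Apply the Euclidean algorithm:
  n^4+2n^3−17n^2−18n+72 = (n−8)(n^3+10n^2+33n+36) + (30n^2+210n+360)
  n^3+10n^2+33n+36 = ((1/30)n+1/10)(30n^2+210n+360) + (0)
Last nonzero remainder: 30n^2+210n+360. Dividing through by 30 gives the monic gcd n^2+7n+12.
Cancel n^2+7n+12 from numerator and denominator to get the reduced form.

(n^2−5n+6)/(n+3)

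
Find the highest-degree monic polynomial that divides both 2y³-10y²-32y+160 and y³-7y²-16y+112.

y²-16

By polynomial division,
  2y³-10y²-32y+160 = (2)(y³-7y²-16y+112) + (4y²-64)
  y³-7y²-16y+112 = ((1/4)y-7/4)(4y²-64) + (0)
Last nonzero remainder: 4y²-64. Dividing through by 4 gives the monic gcd y²-16.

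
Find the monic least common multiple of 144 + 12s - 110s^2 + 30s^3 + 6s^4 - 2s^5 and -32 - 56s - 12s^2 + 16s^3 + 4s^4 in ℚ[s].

By polynomial division,
  -2s^5 + 6s^4 + 30s^3 - 110s^2 + 12s + 144 = (-(1/2)s + 7/2)(4s^4 + 16s^3 - 12s^2 - 56s - 32) + (-32s^3 - 96s^2 + 192s + 256)
  4s^4 + 16s^3 - 12s^2 - 56s - 32 = (-(1/8)s - 1/8)(-32s^3 - 96s^2 + 192s + 256) + (0)
Last nonzero remainder: -32s^3 - 96s^2 + 192s + 256. Dividing through by -32 gives the monic gcd s^3 + 3s^2 - 6s - 8.
Then lcm(f, g) = f·g / gcd(f, g); expanding and making the result monic gives the answer.

-72 - 78s + 49s^2 + 40s^3 - 18s^4 - 2s^5 + s^6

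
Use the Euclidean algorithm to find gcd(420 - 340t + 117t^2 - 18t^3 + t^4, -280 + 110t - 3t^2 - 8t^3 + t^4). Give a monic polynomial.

Euclidean algorithm in ℚ[t]:
  t^4 - 18t^3 + 117t^2 - 340t + 420 = (t^4 - 8t^3 - 3t^2 + 110t - 280) + (-10t^3 + 120t^2 - 450t + 700)
  t^4 - 8t^3 - 3t^2 + 110t - 280 = (-(1/10)t - 2/5)(-10t^3 + 120t^2 - 450t + 700) + (0)
Last nonzero remainder: -10t^3 + 120t^2 - 450t + 700. Dividing through by -10 gives the monic gcd t^3 - 12t^2 + 45t - 70.

-70 + 45t - 12t^2 + t^3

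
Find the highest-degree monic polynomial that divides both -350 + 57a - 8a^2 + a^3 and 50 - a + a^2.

50 - a + a^2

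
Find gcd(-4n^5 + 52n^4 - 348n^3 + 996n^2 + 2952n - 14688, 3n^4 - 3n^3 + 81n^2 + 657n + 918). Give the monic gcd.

n^3 - 3n^2 + 33n + 153

Repeated division with remainder:
  -4n^5 + 52n^4 - 348n^3 + 996n^2 + 2952n - 14688 = (-(4/3)n + 16)(3n^4 - 3n^3 + 81n^2 + 657n + 918) + (-192n^3 + 576n^2 - 6336n - 29376)
  3n^4 - 3n^3 + 81n^2 + 657n + 918 = (-(1/64)n - 1/32)(-192n^3 + 576n^2 - 6336n - 29376) + (0)
Last nonzero remainder: -192n^3 + 576n^2 - 6336n - 29376. Dividing through by -192 gives the monic gcd n^3 - 3n^2 + 33n + 153.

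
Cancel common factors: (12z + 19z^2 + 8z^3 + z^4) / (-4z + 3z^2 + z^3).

(3 + 4z + z^2)/(-1 + z)

By polynomial division,
  z^4 + 8z^3 + 19z^2 + 12z = (z + 5)(z^3 + 3z^2 - 4z) + (8z^2 + 32z)
  z^3 + 3z^2 - 4z = ((1/8)z - 1/8)(8z^2 + 32z) + (0)
Last nonzero remainder: 8z^2 + 32z. Dividing through by 8 gives the monic gcd z^2 + 4z.
Cancel z^2 + 4z from numerator and denominator to get the reduced form.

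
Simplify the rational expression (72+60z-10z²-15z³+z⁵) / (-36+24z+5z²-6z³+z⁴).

(4+4z+z²)/(-2+z)

Euclidean algorithm in ℚ[z]:
  z⁵-15z³-10z²+60z+72 = (z+6)(z⁴-6z³+5z²+24z-36) + (16z³-64z²-48z+288)
  z⁴-6z³+5z²+24z-36 = ((1/16)z-1/8)(16z³-64z²-48z+288) + (0)
Last nonzero remainder: 16z³-64z²-48z+288. Dividing through by 16 gives the monic gcd z³-4z²-3z+18.
Cancel z³-4z²-3z+18 from numerator and denominator to get the reduced form.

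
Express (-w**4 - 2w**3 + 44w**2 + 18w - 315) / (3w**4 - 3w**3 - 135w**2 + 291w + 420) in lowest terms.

(-w**2 + 9)/(3w**2 - 9w - 12)

Euclidean algorithm in ℚ[w]:
  -w**4 - 2w**3 + 44w**2 + 18w - 315 = (-1/3)(3w**4 - 3w**3 - 135w**2 + 291w + 420) + (-3w**3 - w**2 + 115w - 175)
  3w**4 - 3w**3 - 135w**2 + 291w + 420 = (-w + 4/3)(-3w**3 - w**2 + 115w - 175) + (-(56/3)w**2 - (112/3)w + 1960/3)
  -3w**3 - w**2 + 115w - 175 = ((9/56)w - 15/56)(-(56/3)w**2 - (112/3)w + 1960/3) + (0)
Last nonzero remainder: -(56/3)w**2 - (112/3)w + 1960/3. Dividing through by -56/3 gives the monic gcd w**2 + 2w - 35.
Cancel w**2 + 2w - 35 from numerator and denominator to get the reduced form.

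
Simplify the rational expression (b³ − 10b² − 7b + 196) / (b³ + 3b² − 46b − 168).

Euclidean algorithm in ℚ[b]:
  b³ − 10b² − 7b + 196 = (b³ + 3b² − 46b − 168) + (−13b² + 39b + 364)
  b³ + 3b² − 46b − 168 = (−(1/13)b − 6/13)(−13b² + 39b + 364) + (0)
Last nonzero remainder: −13b² + 39b + 364. Dividing through by −13 gives the monic gcd b² − 3b − 28.
Cancel b² − 3b − 28 from numerator and denominator to get the reduced form.

(b − 7)/(b + 6)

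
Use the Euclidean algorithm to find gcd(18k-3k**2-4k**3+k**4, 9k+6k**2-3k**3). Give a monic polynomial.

Euclidean algorithm in ℚ[k]:
  k**4-4k**3-3k**2+18k = (-(1/3)k+2/3)(-3k**3+6k**2+9k) + (-4k**2+12k)
  -3k**3+6k**2+9k = ((3/4)k+3/4)(-4k**2+12k) + (0)
Last nonzero remainder: -4k**2+12k. Dividing through by -4 gives the monic gcd k**2-3k.

-3k+k**2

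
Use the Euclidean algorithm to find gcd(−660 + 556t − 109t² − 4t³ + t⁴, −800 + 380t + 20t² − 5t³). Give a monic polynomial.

20 − 12t + t²

Euclidean algorithm in ℚ[t]:
  t⁴ − 4t³ − 109t² + 556t − 660 = (−(1/5)t)(−5t³ + 20t² + 380t − 800) + (−33t² + 396t − 660)
  −5t³ + 20t² + 380t − 800 = ((5/33)t + 40/33)(−33t² + 396t − 660) + (0)
Last nonzero remainder: −33t² + 396t − 660. Dividing through by −33 gives the monic gcd t² − 12t + 20.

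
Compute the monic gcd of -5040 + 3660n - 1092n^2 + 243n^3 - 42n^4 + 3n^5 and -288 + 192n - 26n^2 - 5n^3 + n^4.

12 - 7n + n^2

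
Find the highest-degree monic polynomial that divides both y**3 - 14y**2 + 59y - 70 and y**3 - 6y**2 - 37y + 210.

y**2 - 12y + 35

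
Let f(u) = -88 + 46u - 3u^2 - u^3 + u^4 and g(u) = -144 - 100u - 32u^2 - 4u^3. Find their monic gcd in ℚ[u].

4 + u

Apply the Euclidean algorithm:
  u^4 - u^3 - 3u^2 + 46u - 88 = (-(1/4)u + 9/4)(-4u^3 - 32u^2 - 100u - 144) + (44u^2 + 235u + 236)
  -4u^3 - 32u^2 - 100u - 144 = (-(1/11)u - 117/484)(44u^2 + 235u + 236) + (-(10521/484)u - 10521/121)
  44u^2 + 235u + 236 = (-(21296/10521)u - 28556/10521)(-(10521/484)u - 10521/121) + (0)
Last nonzero remainder: -(10521/484)u - 10521/121. Dividing through by -10521/484 gives the monic gcd u + 4.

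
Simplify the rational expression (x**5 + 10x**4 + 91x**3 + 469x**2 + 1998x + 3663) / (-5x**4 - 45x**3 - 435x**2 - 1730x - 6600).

(-x**3 - 3x**2 - 37x - 111)/(5x**2 + 10x + 200)

Apply the Euclidean algorithm:
  x**5 + 10x**4 + 91x**3 + 469x**2 + 1998x + 3663 = (-(1/5)x - 1/5)(-5x**4 - 45x**3 - 435x**2 - 1730x - 6600) + (-5x**3 + 36x**2 + 332x + 2343)
  -5x**4 - 45x**3 - 435x**2 - 1730x - 6600 = (x + 81/5)(-5x**3 + 36x**2 + 332x + 2343) + (-(6751/5)x**2 - (47257/5)x - 222783/5)
  -5x**3 + 36x**2 + 332x + 2343 = ((25/6751)x - 355/6751)(-(6751/5)x**2 - (47257/5)x - 222783/5) + (0)
Last nonzero remainder: -(6751/5)x**2 - (47257/5)x - 222783/5. Dividing through by -6751/5 gives the monic gcd x**2 + 7x + 33.
Cancel x**2 + 7x + 33 from numerator and denominator to get the reduced form.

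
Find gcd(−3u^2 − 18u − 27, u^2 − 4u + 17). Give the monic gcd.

1

By polynomial division,
  −3u^2 − 18u − 27 = (−3)(u^2 − 4u + 17) + (−30u + 24)
  u^2 − 4u + 17 = (−(1/30)u + 8/75)(−30u + 24) + (361/25)
  −30u + 24 = (−(750/361)u + 600/361)(361/25) + (0)
The last nonzero remainder is the constant 361/25, so the polynomials are coprime and gcd = 1.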